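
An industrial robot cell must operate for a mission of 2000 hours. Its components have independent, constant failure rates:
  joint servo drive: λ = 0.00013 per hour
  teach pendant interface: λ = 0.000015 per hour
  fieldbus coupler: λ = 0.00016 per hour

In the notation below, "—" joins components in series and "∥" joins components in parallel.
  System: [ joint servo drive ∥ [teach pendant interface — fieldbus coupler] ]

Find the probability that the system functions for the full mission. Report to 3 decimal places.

R(joint servo drive) = exp(−0.00013 × 2000) = 0.77105
R(teach pendant interface) = exp(−0.000015 × 2000) = 0.97045
R(fieldbus coupler) = exp(−0.00016 × 2000) = 0.72615
Series (teach pendant interface and fieldbus coupler): 0.97045 × 0.72615 = 0.70469
Parallel (joint servo drive and [0.70469]): 1 − (1 − 0.77105)(1 − 0.70469) = 0.932

0.932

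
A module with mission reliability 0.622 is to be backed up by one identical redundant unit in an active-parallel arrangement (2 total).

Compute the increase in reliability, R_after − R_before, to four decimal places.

0.2351

R_before = 0.622
R_after = 1 − (1 − 0.622)^2 = 0.8571
ΔR = 0.8571 − 0.622 = 0.2351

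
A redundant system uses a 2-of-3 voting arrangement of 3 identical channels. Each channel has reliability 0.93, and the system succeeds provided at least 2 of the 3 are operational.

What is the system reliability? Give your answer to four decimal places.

0.9860

R = Σ_{i=2}^{3} C(3,i) p^i (1−p)^{3−i} with p = 0.93
C(3,2)·0.93^2·0.07^1 = 0.181629
C(3,3)·0.93^3·0.07^0 = 0.804357
Sum = 0.9860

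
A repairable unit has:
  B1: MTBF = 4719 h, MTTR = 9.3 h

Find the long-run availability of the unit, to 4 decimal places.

0.9980

A(B1) = MTBF/(MTBF+MTTR) = 4719/(4719+9.3) = 0.9980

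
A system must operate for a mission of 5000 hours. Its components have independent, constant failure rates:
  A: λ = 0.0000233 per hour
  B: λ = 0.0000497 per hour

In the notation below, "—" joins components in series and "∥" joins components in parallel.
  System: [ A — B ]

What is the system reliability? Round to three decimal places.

0.694

R(A) = exp(−0.0000233 × 5000) = 0.89003
R(B) = exp(−0.0000497 × 5000) = 0.77997
Series (A and B): 0.89003 × 0.77997 = 0.694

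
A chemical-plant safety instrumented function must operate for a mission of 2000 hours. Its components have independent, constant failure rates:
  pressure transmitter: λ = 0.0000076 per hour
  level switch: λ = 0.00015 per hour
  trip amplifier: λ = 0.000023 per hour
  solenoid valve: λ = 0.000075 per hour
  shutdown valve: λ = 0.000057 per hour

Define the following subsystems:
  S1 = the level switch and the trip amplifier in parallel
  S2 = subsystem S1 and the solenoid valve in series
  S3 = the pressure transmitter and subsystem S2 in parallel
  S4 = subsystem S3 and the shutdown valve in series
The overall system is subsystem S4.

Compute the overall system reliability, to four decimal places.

0.8902

R(pressure transmitter) = exp(−0.0000076 × 2000) = 0.984915
R(level switch) = exp(−0.00015 × 2000) = 0.740818
R(trip amplifier) = exp(−0.000023 × 2000) = 0.955042
R(solenoid valve) = exp(−0.000075 × 2000) = 0.860708
R(shutdown valve) = exp(−0.000057 × 2000) = 0.892258
Parallel (level switch and trip amplifier): 1 − (1 − 0.740818)(1 − 0.955042) = 0.988348
Series ([0.988348] and solenoid valve): 0.988348 × 0.860708 = 0.850679
Parallel (pressure transmitter and [0.850679]): 1 − (1 − 0.984915)(1 − 0.850679) = 0.997747
Series ([0.997747] and shutdown valve): 0.997747 × 0.892258 = 0.8902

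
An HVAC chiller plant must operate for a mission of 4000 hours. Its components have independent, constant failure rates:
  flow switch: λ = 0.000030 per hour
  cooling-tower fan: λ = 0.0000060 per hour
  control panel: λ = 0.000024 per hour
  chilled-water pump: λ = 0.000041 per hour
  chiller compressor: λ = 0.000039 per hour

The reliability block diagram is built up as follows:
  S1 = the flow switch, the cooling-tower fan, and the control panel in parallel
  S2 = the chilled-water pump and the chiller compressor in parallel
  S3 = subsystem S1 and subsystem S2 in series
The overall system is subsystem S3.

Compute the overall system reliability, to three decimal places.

R(flow switch) = exp(−0.000030 × 4000) = 0.88692
R(cooling-tower fan) = exp(−0.0000060 × 4000) = 0.97629
R(control panel) = exp(−0.000024 × 4000) = 0.90846
R(chilled-water pump) = exp(−0.000041 × 4000) = 0.84874
R(chiller compressor) = exp(−0.000039 × 4000) = 0.85556
Parallel (flow switch, cooling-tower fan, and control panel): 1 − (1 − 0.88692)(1 − 0.97629)(1 − 0.90846) = 0.99975
Parallel (chilled-water pump and chiller compressor): 1 − (1 − 0.84874)(1 − 0.85556) = 0.97815
Series ([0.99975] and [0.97815]): 0.99975 × 0.97815 = 0.978

0.978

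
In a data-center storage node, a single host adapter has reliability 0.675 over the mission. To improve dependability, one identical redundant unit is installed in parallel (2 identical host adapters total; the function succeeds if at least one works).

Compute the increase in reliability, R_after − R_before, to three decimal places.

0.219

R_before = 0.675
R_after = 1 − (1 − 0.675)^2 = 0.894
ΔR = 0.894 − 0.675 = 0.219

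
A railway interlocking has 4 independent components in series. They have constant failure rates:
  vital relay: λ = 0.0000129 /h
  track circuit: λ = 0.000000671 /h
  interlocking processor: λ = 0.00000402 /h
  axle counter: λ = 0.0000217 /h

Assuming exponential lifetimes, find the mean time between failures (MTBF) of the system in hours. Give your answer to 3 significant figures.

Series of exponential components: λ_sys = Σ λ_i
λ_sys = 0.0000129 + 0.000000671 + 0.00000402 + 0.0000217 = 3.9291e-05 /h
MTBF = 1 / λ_sys = 25500 h

25500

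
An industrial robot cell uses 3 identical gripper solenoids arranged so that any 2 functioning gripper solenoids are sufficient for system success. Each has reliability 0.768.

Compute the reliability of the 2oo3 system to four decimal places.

0.8635

R = Σ_{i=2}^{3} C(3,i) p^i (1−p)^{3−i} with p = 0.768
C(3,2)·0.768^2·0.232^1 = 0.410518
C(3,3)·0.768^3·0.232^0 = 0.452985
Sum = 0.8635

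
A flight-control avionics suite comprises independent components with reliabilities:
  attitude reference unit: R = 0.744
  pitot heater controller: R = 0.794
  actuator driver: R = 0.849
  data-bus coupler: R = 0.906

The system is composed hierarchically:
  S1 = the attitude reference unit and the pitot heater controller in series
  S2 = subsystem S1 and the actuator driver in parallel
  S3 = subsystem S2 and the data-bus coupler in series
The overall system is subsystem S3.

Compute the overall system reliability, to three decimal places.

0.850

Series (attitude reference unit and pitot heater controller): 0.74400 × 0.79400 = 0.59074
Parallel ([0.59074] and actuator driver): 1 − (1 − 0.59074)(1 − 0.84900) = 0.93820
Series ([0.93820] and data-bus coupler): 0.93820 × 0.90600 = 0.850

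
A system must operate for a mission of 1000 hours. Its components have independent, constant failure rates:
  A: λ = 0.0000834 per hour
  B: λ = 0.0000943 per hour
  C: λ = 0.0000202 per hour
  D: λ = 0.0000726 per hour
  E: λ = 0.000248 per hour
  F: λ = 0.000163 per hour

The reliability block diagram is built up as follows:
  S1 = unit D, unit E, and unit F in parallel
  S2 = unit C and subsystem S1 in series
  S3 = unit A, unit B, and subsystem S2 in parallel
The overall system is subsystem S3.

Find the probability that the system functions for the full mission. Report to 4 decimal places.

0.9998

R(A) = exp(−0.0000834 × 1000) = 0.919983
R(B) = exp(−0.0000943 × 1000) = 0.910010
R(C) = exp(−0.0000202 × 1000) = 0.980003
R(D) = exp(−0.0000726 × 1000) = 0.929973
R(E) = exp(−0.000248 × 1000) = 0.780360
R(F) = exp(−0.000163 × 1000) = 0.849591
Parallel (D, E, and F): 1 − (1 − 0.929973)(1 − 0.780360)(1 − 0.849591) = 0.997687
Series (C and [0.997687]): 0.980003 × 0.997687 = 0.977736
Parallel (A, B, and [0.977736]): 1 − (1 − 0.919983)(1 − 0.910010)(1 − 0.977736) = 0.9998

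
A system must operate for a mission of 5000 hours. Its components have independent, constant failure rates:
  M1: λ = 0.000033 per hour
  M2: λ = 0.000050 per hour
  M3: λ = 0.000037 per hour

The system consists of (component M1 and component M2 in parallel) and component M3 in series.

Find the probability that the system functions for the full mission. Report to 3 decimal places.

0.803

R(M1) = exp(−0.000033 × 5000) = 0.84789
R(M2) = exp(−0.000050 × 5000) = 0.77880
R(M3) = exp(−0.000037 × 5000) = 0.83110
Parallel (M1 and M2): 1 − (1 − 0.84789)(1 − 0.77880) = 0.96635
Series ([0.96635] and M3): 0.96635 × 0.83110 = 0.803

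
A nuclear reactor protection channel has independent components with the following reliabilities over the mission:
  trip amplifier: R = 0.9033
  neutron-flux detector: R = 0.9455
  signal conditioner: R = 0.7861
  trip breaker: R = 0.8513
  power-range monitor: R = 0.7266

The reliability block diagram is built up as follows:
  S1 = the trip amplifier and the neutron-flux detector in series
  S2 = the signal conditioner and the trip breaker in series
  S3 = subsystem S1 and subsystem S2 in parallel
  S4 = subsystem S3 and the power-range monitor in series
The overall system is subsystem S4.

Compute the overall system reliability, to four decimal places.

Series (trip amplifier and neutron-flux detector): 0.903300 × 0.945500 = 0.854070
Series (signal conditioner and trip breaker): 0.786100 × 0.851300 = 0.669207
Parallel ([0.854070] and [0.669207]): 1 − (1 − 0.854070)(1 − 0.669207) = 0.951727
Series ([0.951727] and power-range monitor): 0.951727 × 0.726600 = 0.6915

0.6915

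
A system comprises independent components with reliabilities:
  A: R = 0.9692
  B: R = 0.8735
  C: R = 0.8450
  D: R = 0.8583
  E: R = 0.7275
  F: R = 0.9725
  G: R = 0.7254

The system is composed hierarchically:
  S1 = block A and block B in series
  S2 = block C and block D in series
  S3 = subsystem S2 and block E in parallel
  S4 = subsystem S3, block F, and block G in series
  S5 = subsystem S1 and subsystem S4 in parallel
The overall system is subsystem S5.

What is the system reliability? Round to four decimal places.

Series (A and B): 0.969200 × 0.873500 = 0.846596
Series (C and D): 0.845000 × 0.858300 = 0.725264
Parallel ([0.725264] and E): 1 − (1 − 0.725264)(1 − 0.727500) = 0.925134
Series ([0.925134], F, and G): 0.925134 × 0.972500 × 0.725400 = 0.652637
Parallel ([0.846596] and [0.652637]): 1 − (1 − 0.846596)(1 − 0.652637) = 0.9467

0.9467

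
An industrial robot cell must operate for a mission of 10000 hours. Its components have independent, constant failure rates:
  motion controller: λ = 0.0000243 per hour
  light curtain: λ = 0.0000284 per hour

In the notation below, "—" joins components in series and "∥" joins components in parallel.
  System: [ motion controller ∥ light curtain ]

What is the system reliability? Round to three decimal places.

R(motion controller) = exp(−0.0000243 × 10000) = 0.78427
R(light curtain) = exp(−0.0000284 × 10000) = 0.75277
Parallel (motion controller and light curtain): 1 − (1 − 0.78427)(1 − 0.75277) = 0.947

0.947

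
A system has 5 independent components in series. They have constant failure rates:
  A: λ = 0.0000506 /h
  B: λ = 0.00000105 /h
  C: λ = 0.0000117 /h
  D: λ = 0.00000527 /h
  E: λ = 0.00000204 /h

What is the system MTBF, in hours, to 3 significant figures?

14200

Series of exponential components: λ_sys = Σ λ_i
λ_sys = 0.0000506 + 0.00000105 + 0.0000117 + 0.00000527 + 0.00000204 = 7.0660e-05 /h
MTBF = 1 / λ_sys = 14200 h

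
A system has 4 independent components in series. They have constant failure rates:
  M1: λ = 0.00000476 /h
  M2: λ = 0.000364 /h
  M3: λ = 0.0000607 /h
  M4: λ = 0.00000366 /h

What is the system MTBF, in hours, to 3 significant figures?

Series of exponential components: λ_sys = Σ λ_i
λ_sys = 0.00000476 + 0.000364 + 0.0000607 + 0.00000366 = 4.3312e-04 /h
MTBF = 1 / λ_sys = 2310 h

2310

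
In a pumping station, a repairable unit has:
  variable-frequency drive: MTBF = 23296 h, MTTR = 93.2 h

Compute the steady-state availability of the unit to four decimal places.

0.9960

A(variable-frequency drive) = MTBF/(MTBF+MTTR) = 23296/(23296+93.2) = 0.9960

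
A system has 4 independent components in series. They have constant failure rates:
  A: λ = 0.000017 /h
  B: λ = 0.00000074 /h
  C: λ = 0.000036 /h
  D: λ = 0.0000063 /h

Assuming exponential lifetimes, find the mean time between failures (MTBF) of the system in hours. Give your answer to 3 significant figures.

16700

Series of exponential components: λ_sys = Σ λ_i
λ_sys = 0.000017 + 0.00000074 + 0.000036 + 0.0000063 = 6.0040e-05 /h
MTBF = 1 / λ_sys = 16700 h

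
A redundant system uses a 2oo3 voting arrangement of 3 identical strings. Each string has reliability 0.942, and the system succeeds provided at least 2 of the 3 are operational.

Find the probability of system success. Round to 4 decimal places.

0.9903

R = Σ_{i=2}^{3} C(3,i) p^i (1−p)^{3−i} with p = 0.942
C(3,2)·0.942^2·0.058^1 = 0.154401
C(3,3)·0.942^3·0.058^0 = 0.835897
Sum = 0.9903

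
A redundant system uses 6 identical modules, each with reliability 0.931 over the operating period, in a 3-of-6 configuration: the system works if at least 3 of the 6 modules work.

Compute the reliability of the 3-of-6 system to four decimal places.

0.9997

R = Σ_{i=3}^{6} C(6,i) p^i (1−p)^{6−i} with p = 0.931
C(6,3)·0.931^3·0.069^3 = 0.005302
C(6,4)·0.931^4·0.069^2 = 0.053652
C(6,5)·0.931^5·0.069^1 = 0.289567
C(6,6)·0.931^6·0.069^0 = 0.651176
Sum = 0.9997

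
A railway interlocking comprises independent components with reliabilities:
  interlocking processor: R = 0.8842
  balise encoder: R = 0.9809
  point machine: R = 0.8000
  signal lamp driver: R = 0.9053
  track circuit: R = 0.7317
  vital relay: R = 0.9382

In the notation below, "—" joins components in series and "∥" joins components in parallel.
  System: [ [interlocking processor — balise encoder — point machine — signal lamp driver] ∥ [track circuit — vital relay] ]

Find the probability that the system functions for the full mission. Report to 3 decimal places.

Series (interlocking processor, balise encoder, point machine, and signal lamp driver): 0.88420 × 0.98090 × 0.80000 × 0.90530 = 0.62814
Series (track circuit and vital relay): 0.73170 × 0.93820 = 0.68648
Parallel ([0.62814] and [0.68648]): 1 − (1 − 0.62814)(1 − 0.68648) = 0.883

0.883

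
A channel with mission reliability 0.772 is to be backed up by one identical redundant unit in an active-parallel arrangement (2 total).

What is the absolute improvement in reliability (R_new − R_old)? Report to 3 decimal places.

0.176

R_before = 0.772
R_after = 1 − (1 − 0.772)^2 = 0.948
ΔR = 0.948 − 0.772 = 0.176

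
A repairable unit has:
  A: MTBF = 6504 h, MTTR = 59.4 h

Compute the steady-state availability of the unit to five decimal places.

A(A) = MTBF/(MTBF+MTTR) = 6504/(6504+59.4) = 0.99095

0.99095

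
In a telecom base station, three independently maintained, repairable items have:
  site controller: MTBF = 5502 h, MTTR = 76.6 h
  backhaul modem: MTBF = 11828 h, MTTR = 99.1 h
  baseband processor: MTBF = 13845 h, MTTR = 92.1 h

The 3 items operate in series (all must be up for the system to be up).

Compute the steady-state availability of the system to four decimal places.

0.9716

A(site controller) = MTBF/(MTBF+MTTR) = 5502/(5502+76.6) = 0.986269
A(backhaul modem) = MTBF/(MTBF+MTTR) = 11828/(11828+99.1) = 0.991691
A(baseband processor) = MTBF/(MTBF+MTTR) = 13845/(13845+92.1) = 0.993392
Series availability: 0.986269 × 0.991691 × 0.993392 = 0.9716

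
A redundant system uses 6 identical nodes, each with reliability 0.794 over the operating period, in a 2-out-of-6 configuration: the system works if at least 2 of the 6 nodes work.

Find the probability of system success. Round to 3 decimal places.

0.998

R = Σ_{i=2}^{6} C(6,i) p^i (1−p)^{6−i} with p = 0.794
C(6,2)·0.794^2·0.206^4 = 0.01703
C(6,3)·0.794^3·0.206^3 = 0.08752
C(6,4)·0.794^4·0.206^2 = 0.25299
C(6,5)·0.794^5·0.206^1 = 0.39005
C(6,6)·0.794^6·0.206^0 = 0.25057
Sum = 0.998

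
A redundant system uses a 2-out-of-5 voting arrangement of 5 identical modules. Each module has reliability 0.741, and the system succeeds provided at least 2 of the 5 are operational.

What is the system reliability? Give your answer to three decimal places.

0.982

R = Σ_{i=2}^{5} C(5,i) p^i (1−p)^{5−i} with p = 0.741
C(5,2)·0.741^2·0.259^3 = 0.09540
C(5,3)·0.741^3·0.259^2 = 0.27293
C(5,4)·0.741^4·0.259^1 = 0.39043
C(5,5)·0.741^5·0.259^0 = 0.22340
Sum = 0.982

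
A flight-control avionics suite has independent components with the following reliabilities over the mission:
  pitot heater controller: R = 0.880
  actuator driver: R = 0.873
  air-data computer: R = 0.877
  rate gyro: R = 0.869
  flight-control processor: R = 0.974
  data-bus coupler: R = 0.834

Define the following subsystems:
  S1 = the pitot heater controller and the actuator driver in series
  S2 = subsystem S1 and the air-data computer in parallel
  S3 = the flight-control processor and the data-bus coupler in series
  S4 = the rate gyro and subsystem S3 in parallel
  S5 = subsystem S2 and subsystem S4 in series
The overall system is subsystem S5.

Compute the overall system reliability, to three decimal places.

0.948

Series (pitot heater controller and actuator driver): 0.88000 × 0.87300 = 0.76824
Parallel ([0.76824] and air-data computer): 1 − (1 − 0.76824)(1 − 0.87700) = 0.97149
Series (flight-control processor and data-bus coupler): 0.97400 × 0.83400 = 0.81232
Parallel (rate gyro and [0.81232]): 1 − (1 − 0.86900)(1 − 0.81232) = 0.97541
Series ([0.97149] and [0.97541]): 0.97149 × 0.97541 = 0.948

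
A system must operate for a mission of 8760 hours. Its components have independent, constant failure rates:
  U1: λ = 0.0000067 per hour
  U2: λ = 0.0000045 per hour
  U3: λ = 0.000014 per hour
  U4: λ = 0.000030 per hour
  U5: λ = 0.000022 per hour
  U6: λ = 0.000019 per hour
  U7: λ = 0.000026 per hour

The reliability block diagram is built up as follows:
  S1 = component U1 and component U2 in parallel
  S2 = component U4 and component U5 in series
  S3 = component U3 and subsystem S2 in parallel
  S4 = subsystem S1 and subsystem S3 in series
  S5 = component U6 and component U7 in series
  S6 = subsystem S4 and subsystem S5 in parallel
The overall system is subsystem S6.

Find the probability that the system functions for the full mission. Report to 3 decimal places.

R(U1) = exp(−0.0000067 × 8760) = 0.94300
R(U2) = exp(−0.0000045 × 8760) = 0.96135
R(U3) = exp(−0.000014 × 8760) = 0.88458
R(U4) = exp(−0.000030 × 8760) = 0.76890
R(U5) = exp(−0.000022 × 8760) = 0.82471
R(U6) = exp(−0.000019 × 8760) = 0.84667
R(U7) = exp(−0.000026 × 8760) = 0.79632
Parallel (U1 and U2): 1 − (1 − 0.94300)(1 − 0.96135) = 0.99780
Series (U4 and U5): 0.76890 × 0.82471 = 0.63412
Parallel (U3 and [0.63412]): 1 − (1 − 0.88458)(1 − 0.63412) = 0.95777
Series ([0.99780] and [0.95777]): 0.99780 × 0.95777 = 0.95566
Series (U6 and U7): 0.84667 × 0.79632 = 0.67422
Parallel ([0.95566] and [0.67422]): 1 − (1 − 0.95566)(1 − 0.67422) = 0.986

0.986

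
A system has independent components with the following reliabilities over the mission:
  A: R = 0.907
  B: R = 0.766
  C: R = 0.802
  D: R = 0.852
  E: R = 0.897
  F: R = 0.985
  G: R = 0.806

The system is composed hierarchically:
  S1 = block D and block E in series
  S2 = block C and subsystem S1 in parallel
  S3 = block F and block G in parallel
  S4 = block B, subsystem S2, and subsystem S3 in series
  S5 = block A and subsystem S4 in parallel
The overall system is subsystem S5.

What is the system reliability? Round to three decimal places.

0.975

Series (D and E): 0.85200 × 0.89700 = 0.76424
Parallel (C and [0.76424]): 1 − (1 − 0.80200)(1 − 0.76424) = 0.95332
Parallel (F and G): 1 − (1 − 0.98500)(1 − 0.80600) = 0.99709
Series (B, [0.95332], and [0.99709]): 0.76600 × 0.95332 × 0.99709 = 0.72812
Parallel (A and [0.72812]): 1 − (1 − 0.90700)(1 − 0.72812) = 0.975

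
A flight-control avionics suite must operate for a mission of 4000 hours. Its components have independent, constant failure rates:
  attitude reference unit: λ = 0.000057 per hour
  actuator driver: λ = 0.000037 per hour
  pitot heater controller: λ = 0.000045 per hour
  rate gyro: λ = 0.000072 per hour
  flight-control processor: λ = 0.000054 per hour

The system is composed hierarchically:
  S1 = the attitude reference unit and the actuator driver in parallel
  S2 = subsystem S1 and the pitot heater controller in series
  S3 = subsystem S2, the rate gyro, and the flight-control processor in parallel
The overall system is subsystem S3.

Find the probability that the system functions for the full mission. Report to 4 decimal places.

R(attitude reference unit) = exp(−0.000057 × 4000) = 0.796124
R(actuator driver) = exp(−0.000037 × 4000) = 0.862431
R(pitot heater controller) = exp(−0.000045 × 4000) = 0.835270
R(rate gyro) = exp(−0.000072 × 4000) = 0.749762
R(flight-control processor) = exp(−0.000054 × 4000) = 0.805735
Parallel (attitude reference unit and actuator driver): 1 − (1 − 0.796124)(1 − 0.862431) = 0.971953
Series ([0.971953] and pitot heater controller): 0.971953 × 0.835270 = 0.811843
Parallel ([0.811843], rate gyro, and flight-control processor): 1 − (1 − 0.811843)(1 − 0.749762)(1 − 0.805735) = 0.9909

0.9909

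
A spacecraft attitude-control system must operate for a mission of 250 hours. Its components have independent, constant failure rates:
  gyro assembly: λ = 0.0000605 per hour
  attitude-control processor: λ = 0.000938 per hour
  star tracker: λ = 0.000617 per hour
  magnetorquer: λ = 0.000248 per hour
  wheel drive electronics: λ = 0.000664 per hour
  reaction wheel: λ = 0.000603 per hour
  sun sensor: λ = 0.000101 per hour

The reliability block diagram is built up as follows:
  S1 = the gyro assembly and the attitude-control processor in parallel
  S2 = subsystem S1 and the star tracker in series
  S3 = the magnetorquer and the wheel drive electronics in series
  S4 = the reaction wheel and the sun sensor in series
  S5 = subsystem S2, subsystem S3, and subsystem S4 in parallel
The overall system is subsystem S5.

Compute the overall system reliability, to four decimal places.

0.9952

R(gyro assembly) = exp(−0.0000605 × 250) = 0.984989
R(attitude-control processor) = exp(−0.000938 × 250) = 0.790966
R(star tracker) = exp(−0.000617 × 250) = 0.857058
R(magnetorquer) = exp(−0.000248 × 250) = 0.939883
R(wheel drive electronics) = exp(−0.000664 × 250) = 0.847046
R(reaction wheel) = exp(−0.000603 × 250) = 0.860063
R(sun sensor) = exp(−0.000101 × 250) = 0.975066
Parallel (gyro assembly and attitude-control processor): 1 − (1 − 0.984989)(1 − 0.790966) = 0.996862
Series ([0.996862] and star tracker): 0.996862 × 0.857058 = 0.854369
Series (magnetorquer and wheel drive electronics): 0.939883 × 0.847046 = 0.796124
Series (reaction wheel and sun sensor): 0.860063 × 0.975066 = 0.838618
Parallel ([0.854369], [0.796124], and [0.838618]): 1 − (1 − 0.854369)(1 − 0.796124)(1 − 0.838618) = 0.9952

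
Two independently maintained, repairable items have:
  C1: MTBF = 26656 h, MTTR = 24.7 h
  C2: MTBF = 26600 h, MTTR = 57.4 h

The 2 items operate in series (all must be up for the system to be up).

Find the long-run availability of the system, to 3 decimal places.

A(C1) = MTBF/(MTBF+MTTR) = 26656/(26656+24.7) = 0.999074
A(C2) = MTBF/(MTBF+MTTR) = 26600/(26600+57.4) = 0.997847
Series availability: 0.999074 × 0.997847 = 0.997

0.997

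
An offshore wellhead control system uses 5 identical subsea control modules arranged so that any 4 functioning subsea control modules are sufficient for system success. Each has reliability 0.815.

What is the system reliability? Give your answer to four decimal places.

R = Σ_{i=4}^{5} C(5,i) p^i (1−p)^{5−i} with p = 0.815
C(5,4)·0.815^4·0.185^1 = 0.408105
C(5,5)·0.815^5·0.185^0 = 0.359574
Sum = 0.7677

0.7677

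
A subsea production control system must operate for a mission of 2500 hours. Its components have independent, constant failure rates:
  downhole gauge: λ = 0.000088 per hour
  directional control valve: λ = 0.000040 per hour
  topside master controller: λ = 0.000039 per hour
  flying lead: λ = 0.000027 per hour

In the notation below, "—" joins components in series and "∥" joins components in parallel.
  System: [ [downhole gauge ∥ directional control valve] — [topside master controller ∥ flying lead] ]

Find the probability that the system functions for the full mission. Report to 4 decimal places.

0.9753

R(downhole gauge) = exp(−0.000088 × 2500) = 0.802519
R(directional control valve) = exp(−0.000040 × 2500) = 0.904837
R(topside master controller) = exp(−0.000039 × 2500) = 0.907102
R(flying lead) = exp(−0.000027 × 2500) = 0.934728
Parallel (downhole gauge and directional control valve): 1 − (1 − 0.802519)(1 − 0.904837) = 0.981207
Parallel (topside master controller and flying lead): 1 − (1 − 0.907102)(1 − 0.934728) = 0.993936
Series ([0.981207] and [0.993936]): 0.981207 × 0.993936 = 0.9753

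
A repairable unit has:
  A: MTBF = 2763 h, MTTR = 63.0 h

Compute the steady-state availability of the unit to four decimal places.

A(A) = MTBF/(MTBF+MTTR) = 2763/(2763+63.0) = 0.9777

0.9777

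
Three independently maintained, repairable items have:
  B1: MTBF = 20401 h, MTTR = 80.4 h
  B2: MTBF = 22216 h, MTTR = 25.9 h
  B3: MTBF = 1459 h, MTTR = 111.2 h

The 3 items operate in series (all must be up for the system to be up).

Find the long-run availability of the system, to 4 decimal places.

A(B1) = MTBF/(MTBF+MTTR) = 20401/(20401+80.4) = 0.996074
A(B2) = MTBF/(MTBF+MTTR) = 22216/(22216+25.9) = 0.998836
A(B3) = MTBF/(MTBF+MTTR) = 1459/(1459+111.2) = 0.929181
Series availability: 0.996074 × 0.998836 × 0.929181 = 0.9245

0.9245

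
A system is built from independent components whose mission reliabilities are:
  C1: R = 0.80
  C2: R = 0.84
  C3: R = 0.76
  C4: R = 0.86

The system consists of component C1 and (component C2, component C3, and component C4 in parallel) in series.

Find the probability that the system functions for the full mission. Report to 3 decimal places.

Parallel (C2, C3, and C4): 1 − (1 − 0.84000)(1 − 0.76000)(1 − 0.86000) = 0.99462
Series (C1 and [0.99462]): 0.80000 × 0.99462 = 0.796

0.796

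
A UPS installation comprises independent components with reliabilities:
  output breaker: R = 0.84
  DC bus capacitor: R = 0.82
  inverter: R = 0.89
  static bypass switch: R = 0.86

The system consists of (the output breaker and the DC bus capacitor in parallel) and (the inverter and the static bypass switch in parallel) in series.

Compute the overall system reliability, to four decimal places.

Parallel (output breaker and DC bus capacitor): 1 − (1 − 0.840000)(1 − 0.820000) = 0.971200
Parallel (inverter and static bypass switch): 1 − (1 − 0.890000)(1 − 0.860000) = 0.984600
Series ([0.971200] and [0.984600]): 0.971200 × 0.984600 = 0.9562

0.9562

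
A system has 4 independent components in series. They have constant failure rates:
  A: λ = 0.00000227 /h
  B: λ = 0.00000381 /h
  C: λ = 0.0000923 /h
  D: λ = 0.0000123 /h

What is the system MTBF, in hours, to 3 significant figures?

Series of exponential components: λ_sys = Σ λ_i
λ_sys = 0.00000227 + 0.00000381 + 0.0000923 + 0.0000123 = 1.1068e-04 /h
MTBF = 1 / λ_sys = 9040 h

9040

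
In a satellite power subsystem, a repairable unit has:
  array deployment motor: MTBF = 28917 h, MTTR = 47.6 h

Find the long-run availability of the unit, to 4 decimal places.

0.9984

A(array deployment motor) = MTBF/(MTBF+MTTR) = 28917/(28917+47.6) = 0.9984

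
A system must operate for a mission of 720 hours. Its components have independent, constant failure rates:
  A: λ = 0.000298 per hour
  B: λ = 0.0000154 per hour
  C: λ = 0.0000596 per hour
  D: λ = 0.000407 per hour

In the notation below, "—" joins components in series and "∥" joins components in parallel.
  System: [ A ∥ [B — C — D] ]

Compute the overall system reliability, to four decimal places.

0.9434

R(A) = exp(−0.000298 × 720) = 0.806896
R(B) = exp(−0.0000154 × 720) = 0.988973
R(C) = exp(−0.0000596 × 720) = 0.957996
R(D) = exp(−0.000407 × 720) = 0.745992
Series (B, C, and D): 0.988973 × 0.957996 × 0.745992 = 0.706777
Parallel (A and [0.706777]): 1 − (1 − 0.806896)(1 − 0.706777) = 0.9434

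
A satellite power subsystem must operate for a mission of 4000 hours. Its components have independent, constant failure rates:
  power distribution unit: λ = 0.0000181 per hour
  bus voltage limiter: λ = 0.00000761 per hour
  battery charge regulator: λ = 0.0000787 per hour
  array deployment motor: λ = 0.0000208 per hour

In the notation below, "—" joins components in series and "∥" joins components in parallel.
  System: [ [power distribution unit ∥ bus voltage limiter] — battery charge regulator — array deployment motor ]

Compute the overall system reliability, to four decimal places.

R(power distribution unit) = exp(−0.0000181 × 4000) = 0.930159
R(bus voltage limiter) = exp(−0.00000761 × 4000) = 0.970019
R(battery charge regulator) = exp(−0.0000787 × 4000) = 0.729935
R(array deployment motor) = exp(−0.0000208 × 4000) = 0.920167
Parallel (power distribution unit and bus voltage limiter): 1 − (1 − 0.930159)(1 − 0.970019) = 0.997906
Series ([0.997906], battery charge regulator, and array deployment motor): 0.997906 × 0.729935 × 0.920167 = 0.6703

0.6703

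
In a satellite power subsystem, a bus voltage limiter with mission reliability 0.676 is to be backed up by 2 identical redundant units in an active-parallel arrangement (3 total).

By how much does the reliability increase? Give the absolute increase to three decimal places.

R_before = 0.676
R_after = 1 − (1 − 0.676)^3 = 0.966
ΔR = 0.966 − 0.676 = 0.290

0.290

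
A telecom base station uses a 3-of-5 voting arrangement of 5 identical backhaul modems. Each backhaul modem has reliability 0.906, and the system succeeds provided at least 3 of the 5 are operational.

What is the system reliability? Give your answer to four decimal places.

R = Σ_{i=3}^{5} C(5,i) p^i (1−p)^{5−i} with p = 0.906
C(5,3)·0.906^3·0.094^2 = 0.065711
C(5,4)·0.906^4·0.094^1 = 0.316673
C(5,5)·0.906^5·0.094^0 = 0.610437
Sum = 0.9928

0.9928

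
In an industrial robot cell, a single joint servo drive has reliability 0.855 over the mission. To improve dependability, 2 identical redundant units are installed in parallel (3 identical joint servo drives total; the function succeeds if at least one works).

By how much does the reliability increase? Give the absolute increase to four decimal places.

0.1420

R_before = 0.855
R_after = 1 − (1 − 0.855)^3 = 0.9970
ΔR = 0.9970 − 0.855 = 0.1420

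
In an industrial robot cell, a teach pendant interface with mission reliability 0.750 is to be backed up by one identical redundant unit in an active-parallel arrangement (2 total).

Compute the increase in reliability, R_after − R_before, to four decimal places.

0.1875

R_before = 0.750
R_after = 1 − (1 − 0.750)^2 = 0.9375
ΔR = 0.9375 − 0.750 = 0.1875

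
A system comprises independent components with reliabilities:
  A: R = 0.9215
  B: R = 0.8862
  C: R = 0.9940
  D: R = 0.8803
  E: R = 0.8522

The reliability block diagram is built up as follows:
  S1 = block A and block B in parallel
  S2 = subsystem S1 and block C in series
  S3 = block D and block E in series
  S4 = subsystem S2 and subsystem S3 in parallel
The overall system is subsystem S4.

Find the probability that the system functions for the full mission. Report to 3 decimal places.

0.996

Parallel (A and B): 1 − (1 − 0.92150)(1 − 0.88620) = 0.99107
Series ([0.99107] and C): 0.99107 × 0.99400 = 0.98512
Series (D and E): 0.88030 × 0.85220 = 0.75019
Parallel ([0.98512] and [0.75019]): 1 − (1 − 0.98512)(1 − 0.75019) = 0.996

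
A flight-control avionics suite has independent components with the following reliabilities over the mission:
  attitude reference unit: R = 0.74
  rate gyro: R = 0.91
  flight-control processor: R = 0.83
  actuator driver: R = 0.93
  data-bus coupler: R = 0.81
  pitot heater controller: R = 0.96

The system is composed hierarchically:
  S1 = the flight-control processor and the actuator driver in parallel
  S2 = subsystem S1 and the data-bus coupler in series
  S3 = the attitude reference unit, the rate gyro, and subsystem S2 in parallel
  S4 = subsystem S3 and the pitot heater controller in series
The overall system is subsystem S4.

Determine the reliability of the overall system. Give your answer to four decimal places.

Parallel (flight-control processor and actuator driver): 1 − (1 − 0.830000)(1 − 0.930000) = 0.988100
Series ([0.988100] and data-bus coupler): 0.988100 × 0.810000 = 0.800361
Parallel (attitude reference unit, rate gyro, and [0.800361]): 1 − (1 − 0.740000)(1 − 0.910000)(1 − 0.800361) = 0.995328
Series ([0.995328] and pitot heater controller): 0.995328 × 0.960000 = 0.9555

0.9555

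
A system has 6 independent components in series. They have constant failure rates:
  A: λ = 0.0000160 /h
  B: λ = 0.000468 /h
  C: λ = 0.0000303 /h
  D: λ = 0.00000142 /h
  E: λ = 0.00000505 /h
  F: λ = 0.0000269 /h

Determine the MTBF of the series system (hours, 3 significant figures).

Series of exponential components: λ_sys = Σ λ_i
λ_sys = 0.0000160 + 0.000468 + 0.0000303 + 0.00000142 + 0.00000505 + 0.0000269 = 5.4767e-04 /h
MTBF = 1 / λ_sys = 1830 h

1830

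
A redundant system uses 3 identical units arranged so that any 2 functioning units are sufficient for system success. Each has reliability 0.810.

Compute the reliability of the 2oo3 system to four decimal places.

R = Σ_{i=2}^{3} C(3,i) p^i (1−p)^{3−i} with p = 0.810
C(3,2)·0.810^2·0.190^1 = 0.373977
C(3,3)·0.810^3·0.190^0 = 0.531441
Sum = 0.9054

0.9054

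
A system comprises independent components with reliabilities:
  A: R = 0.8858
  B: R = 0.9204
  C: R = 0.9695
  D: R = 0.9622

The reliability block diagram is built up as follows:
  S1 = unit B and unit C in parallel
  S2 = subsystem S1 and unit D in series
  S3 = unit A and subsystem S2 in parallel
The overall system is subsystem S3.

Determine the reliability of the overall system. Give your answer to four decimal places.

Parallel (B and C): 1 − (1 − 0.920400)(1 − 0.969500) = 0.997572
Series ([0.997572] and D): 0.997572 × 0.962200 = 0.959864
Parallel (A and [0.959864]): 1 − (1 − 0.885800)(1 − 0.959864) = 0.9954

0.9954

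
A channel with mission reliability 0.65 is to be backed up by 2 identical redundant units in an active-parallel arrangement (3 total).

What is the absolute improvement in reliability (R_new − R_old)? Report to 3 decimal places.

R_before = 0.65
R_after = 1 − (1 − 0.65)^3 = 0.957
ΔR = 0.957 − 0.65 = 0.307

0.307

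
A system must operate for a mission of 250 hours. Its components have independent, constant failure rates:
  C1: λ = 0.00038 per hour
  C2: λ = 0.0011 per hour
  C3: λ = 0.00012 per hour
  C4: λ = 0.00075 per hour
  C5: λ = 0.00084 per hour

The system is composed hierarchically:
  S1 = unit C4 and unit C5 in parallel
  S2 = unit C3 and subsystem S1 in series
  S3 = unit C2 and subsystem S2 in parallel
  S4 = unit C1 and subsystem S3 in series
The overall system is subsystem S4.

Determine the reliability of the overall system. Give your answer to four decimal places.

R(C1) = exp(−0.00038 × 250) = 0.909373
R(C2) = exp(−0.0011 × 250) = 0.759572
R(C3) = exp(−0.00012 × 250) = 0.970446
R(C4) = exp(−0.00075 × 250) = 0.829029
R(C5) = exp(−0.00084 × 250) = 0.810584
Parallel (C4 and C5): 1 − (1 − 0.829029)(1 − 0.810584) = 0.967615
Series (C3 and [0.967615]): 0.970446 × 0.967615 = 0.939018
Parallel (C2 and [0.939018]): 1 − (1 − 0.759572)(1 − 0.939018) = 0.985338
Series (C1 and [0.985338]): 0.909373 × 0.985338 = 0.8960

0.8960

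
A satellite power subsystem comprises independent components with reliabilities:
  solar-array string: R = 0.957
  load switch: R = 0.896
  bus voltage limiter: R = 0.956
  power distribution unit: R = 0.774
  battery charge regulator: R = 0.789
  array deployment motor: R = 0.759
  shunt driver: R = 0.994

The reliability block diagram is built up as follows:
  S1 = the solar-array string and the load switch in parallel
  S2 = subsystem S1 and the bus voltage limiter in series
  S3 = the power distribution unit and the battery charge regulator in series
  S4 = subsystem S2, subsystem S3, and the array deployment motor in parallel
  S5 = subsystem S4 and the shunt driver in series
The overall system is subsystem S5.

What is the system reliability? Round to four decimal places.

Parallel (solar-array string and load switch): 1 − (1 − 0.957000)(1 − 0.896000) = 0.995528
Series ([0.995528] and bus voltage limiter): 0.995528 × 0.956000 = 0.951725
Series (power distribution unit and battery charge regulator): 0.774000 × 0.789000 = 0.610686
Parallel ([0.951725], [0.610686], and array deployment motor): 1 − (1 − 0.951725)(1 − 0.610686)(1 − 0.759000) = 0.995471
Series ([0.995471] and shunt driver): 0.995471 × 0.994000 = 0.9895

0.9895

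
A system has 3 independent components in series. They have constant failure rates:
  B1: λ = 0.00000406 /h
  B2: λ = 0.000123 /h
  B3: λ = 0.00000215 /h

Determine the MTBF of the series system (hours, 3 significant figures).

7740

Series of exponential components: λ_sys = Σ λ_i
λ_sys = 0.00000406 + 0.000123 + 0.00000215 = 1.2921e-04 /h
MTBF = 1 / λ_sys = 7740 h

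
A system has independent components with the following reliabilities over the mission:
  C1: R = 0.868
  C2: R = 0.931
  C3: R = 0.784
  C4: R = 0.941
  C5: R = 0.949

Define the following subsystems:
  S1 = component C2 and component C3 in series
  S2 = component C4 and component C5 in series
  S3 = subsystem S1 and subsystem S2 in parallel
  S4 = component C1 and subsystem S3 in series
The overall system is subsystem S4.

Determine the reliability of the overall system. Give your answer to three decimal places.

0.843

Series (C2 and C3): 0.93100 × 0.78400 = 0.72990
Series (C4 and C5): 0.94100 × 0.94900 = 0.89301
Parallel ([0.72990] and [0.89301]): 1 − (1 − 0.72990)(1 − 0.89301) = 0.97110
Series (C1 and [0.97110]): 0.86800 × 0.97110 = 0.843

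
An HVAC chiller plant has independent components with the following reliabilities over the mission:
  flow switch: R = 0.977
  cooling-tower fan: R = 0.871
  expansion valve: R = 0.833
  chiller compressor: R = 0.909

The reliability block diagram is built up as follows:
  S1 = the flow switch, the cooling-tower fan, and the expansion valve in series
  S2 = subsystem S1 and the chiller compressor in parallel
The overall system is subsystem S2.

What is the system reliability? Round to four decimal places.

0.9735

Series (flow switch, cooling-tower fan, and expansion valve): 0.977000 × 0.871000 × 0.833000 = 0.708856
Parallel ([0.708856] and chiller compressor): 1 − (1 − 0.708856)(1 − 0.909000) = 0.9735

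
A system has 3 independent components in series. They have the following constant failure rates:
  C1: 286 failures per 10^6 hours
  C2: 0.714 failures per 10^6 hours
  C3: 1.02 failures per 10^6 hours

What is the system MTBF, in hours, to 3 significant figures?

Series of exponential components: λ_sys = Σ λ_i
λ_sys = 0.000286 + 0.000000714 + 0.00000102 = 2.8773e-04 /h
MTBF = 1 / λ_sys = 3480 h

3480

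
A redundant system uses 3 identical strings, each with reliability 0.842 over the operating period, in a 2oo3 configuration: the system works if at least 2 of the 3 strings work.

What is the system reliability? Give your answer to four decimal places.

R = Σ_{i=2}^{3} C(3,i) p^i (1−p)^{3−i} with p = 0.842
C(3,2)·0.842^2·0.158^1 = 0.336049
C(3,3)·0.842^3·0.158^0 = 0.596948
Sum = 0.9330

0.9330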